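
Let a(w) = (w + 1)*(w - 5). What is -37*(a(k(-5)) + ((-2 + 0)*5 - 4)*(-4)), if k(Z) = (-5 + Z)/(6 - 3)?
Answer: -25123/9 ≈ -2791.4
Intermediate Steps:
k(Z) = -5/3 + Z/3 (k(Z) = (-5 + Z)/3 = (-5 + Z)*(⅓) = -5/3 + Z/3)
a(w) = (1 + w)*(-5 + w)
-37*(a(k(-5)) + ((-2 + 0)*5 - 4)*(-4)) = -37*((-5 + (-5/3 + (⅓)*(-5))² - 4*(-5/3 + (⅓)*(-5))) + ((-2 + 0)*5 - 4)*(-4)) = -37*((-5 + (-5/3 - 5/3)² - 4*(-5/3 - 5/3)) + (-2*5 - 4)*(-4)) = -37*((-5 + (-10/3)² - 4*(-10/3)) + (-10 - 4)*(-4)) = -37*((-5 + 100/9 + 40/3) - 14*(-4)) = -37*(175/9 + 56) = -37*679/9 = -25123/9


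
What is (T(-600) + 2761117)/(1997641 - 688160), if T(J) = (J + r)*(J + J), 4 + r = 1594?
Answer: 1573117/1309481 ≈ 1.2013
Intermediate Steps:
r = 1590 (r = -4 + 1594 = 1590)
T(J) = 2*J*(1590 + J) (T(J) = (J + 1590)*(J + J) = (1590 + J)*(2*J) = 2*J*(1590 + J))
(T(-600) + 2761117)/(1997641 - 688160) = (2*(-600)*(1590 - 600) + 2761117)/(1997641 - 688160) = (2*(-600)*990 + 2761117)/1309481 = (-1188000 + 2761117)*(1/1309481) = 1573117*(1/1309481) = 1573117/1309481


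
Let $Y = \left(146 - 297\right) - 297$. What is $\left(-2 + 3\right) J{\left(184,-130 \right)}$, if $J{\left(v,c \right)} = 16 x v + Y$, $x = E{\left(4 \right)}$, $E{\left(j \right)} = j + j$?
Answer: $23104$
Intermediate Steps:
$E{\left(j \right)} = 2 j$
$x = 8$ ($x = 2 \cdot 4 = 8$)
$Y = -448$ ($Y = -151 - 297 = -448$)
$J{\left(v,c \right)} = -448 + 128 v$ ($J{\left(v,c \right)} = 16 \cdot 8 v - 448 = 128 v - 448 = -448 + 128 v$)
$\left(-2 + 3\right) J{\left(184,-130 \right)} = \left(-2 + 3\right) \left(-448 + 128 \cdot 184\right) = 1 \left(-448 + 23552\right) = 1 \cdot 23104 = 23104$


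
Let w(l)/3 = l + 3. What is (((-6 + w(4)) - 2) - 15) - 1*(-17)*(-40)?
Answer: -682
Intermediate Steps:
w(l) = 9 + 3*l (w(l) = 3*(l + 3) = 3*(3 + l) = 9 + 3*l)
(((-6 + w(4)) - 2) - 15) - 1*(-17)*(-40) = (((-6 + (9 + 3*4)) - 2) - 15) - 1*(-17)*(-40) = (((-6 + (9 + 12)) - 2) - 15) + 17*(-40) = (((-6 + 21) - 2) - 15) - 680 = ((15 - 2) - 15) - 680 = (13 - 15) - 680 = -2 - 680 = -682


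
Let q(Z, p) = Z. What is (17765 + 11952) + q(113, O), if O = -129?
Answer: 29830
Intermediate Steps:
(17765 + 11952) + q(113, O) = (17765 + 11952) + 113 = 29717 + 113 = 29830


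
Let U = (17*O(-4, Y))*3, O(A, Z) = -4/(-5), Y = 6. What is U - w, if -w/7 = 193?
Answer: 6959/5 ≈ 1391.8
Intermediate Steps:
w = -1351 (w = -7*193 = -1351)
O(A, Z) = ⅘ (O(A, Z) = -4*(-⅕) = ⅘)
U = 204/5 (U = (17*(⅘))*3 = (68/5)*3 = 204/5 ≈ 40.800)
U - w = 204/5 - 1*(-1351) = 204/5 + 1351 = 6959/5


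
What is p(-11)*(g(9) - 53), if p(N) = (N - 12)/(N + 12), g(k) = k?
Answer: 1012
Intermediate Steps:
p(N) = (-12 + N)/(12 + N)
p(-11)*(g(9) - 53) = ((-12 - 11)/(12 - 11))*(9 - 53) = (-23/1)*(-44) = (1*(-23))*(-44) = -23*(-44) = 1012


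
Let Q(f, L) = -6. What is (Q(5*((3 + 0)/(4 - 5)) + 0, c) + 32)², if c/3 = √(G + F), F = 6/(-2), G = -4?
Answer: 676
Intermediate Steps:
F = -3 (F = 6*(-½) = -3)
c = 3*I*√7 (c = 3*√(-4 - 3) = 3*√(-7) = 3*(I*√7) = 3*I*√7 ≈ 7.9373*I)
(Q(5*((3 + 0)/(4 - 5)) + 0, c) + 32)² = (-6 + 32)² = 26² = 676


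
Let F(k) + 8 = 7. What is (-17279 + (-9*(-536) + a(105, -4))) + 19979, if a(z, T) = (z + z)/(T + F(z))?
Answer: 7482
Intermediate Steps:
F(k) = -1 (F(k) = -8 + 7 = -1)
a(z, T) = 2*z/(-1 + T) (a(z, T) = (z + z)/(T - 1) = (2*z)/(-1 + T) = 2*z/(-1 + T))
(-17279 + (-9*(-536) + a(105, -4))) + 19979 = (-17279 + (-9*(-536) + 2*105/(-1 - 4))) + 19979 = (-17279 + (4824 + 2*105/(-5))) + 19979 = (-17279 + (4824 + 2*105*(-1/5))) + 19979 = (-17279 + (4824 - 42)) + 19979 = (-17279 + 4782) + 19979 = -12497 + 19979 = 7482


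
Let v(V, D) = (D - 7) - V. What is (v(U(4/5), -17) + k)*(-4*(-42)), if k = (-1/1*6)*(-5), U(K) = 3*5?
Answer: -1512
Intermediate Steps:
U(K) = 15
v(V, D) = -7 + D - V (v(V, D) = (-7 + D) - V = -7 + D - V)
k = 30 (k = (-1*1*6)*(-5) = -1*6*(-5) = -6*(-5) = 30)
(v(U(4/5), -17) + k)*(-4*(-42)) = ((-7 - 17 - 1*15) + 30)*(-4*(-42)) = ((-7 - 17 - 15) + 30)*168 = (-39 + 30)*168 = -9*168 = -1512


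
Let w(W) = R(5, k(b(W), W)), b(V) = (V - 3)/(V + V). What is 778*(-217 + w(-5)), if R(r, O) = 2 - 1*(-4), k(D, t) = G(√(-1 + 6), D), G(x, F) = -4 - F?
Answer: -164158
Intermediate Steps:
b(V) = (-3 + V)/(2*V) (b(V) = (-3 + V)/((2*V)) = (-3 + V)*(1/(2*V)) = (-3 + V)/(2*V))
k(D, t) = -4 - D
R(r, O) = 6 (R(r, O) = 2 + 4 = 6)
w(W) = 6
778*(-217 + w(-5)) = 778*(-217 + 6) = 778*(-211) = -164158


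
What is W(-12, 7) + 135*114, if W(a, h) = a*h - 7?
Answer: 15299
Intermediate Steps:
W(a, h) = -7 + a*h
W(-12, 7) + 135*114 = (-7 - 12*7) + 135*114 = (-7 - 84) + 15390 = -91 + 15390 = 15299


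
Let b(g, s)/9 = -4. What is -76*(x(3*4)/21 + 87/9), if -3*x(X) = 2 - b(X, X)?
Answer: -43396/63 ≈ -688.83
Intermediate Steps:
b(g, s) = -36 (b(g, s) = 9*(-4) = -36)
x(X) = -38/3 (x(X) = -(2 - 1*(-36))/3 = -(2 + 36)/3 = -1/3*38 = -38/3)
-76*(x(3*4)/21 + 87/9) = -76*(-38/3/21 + 87/9) = -76*(-38/3*1/21 + 87*(1/9)) = -76*(-38/63 + 29/3) = -76*571/63 = -43396/63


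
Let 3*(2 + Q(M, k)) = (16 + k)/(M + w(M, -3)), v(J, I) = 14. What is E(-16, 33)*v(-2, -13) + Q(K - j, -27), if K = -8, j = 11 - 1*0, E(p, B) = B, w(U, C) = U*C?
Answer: 52429/114 ≈ 459.90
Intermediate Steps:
w(U, C) = C*U
j = 11 (j = 11 + 0 = 11)
Q(M, k) = -2 - (16 + k)/(6*M) (Q(M, k) = -2 + ((16 + k)/(M - 3*M))/3 = -2 + ((16 + k)/((-2*M)))/3 = -2 + ((16 + k)*(-1/(2*M)))/3 = -2 + (-(16 + k)/(2*M))/3 = -2 - (16 + k)/(6*M))
E(-16, 33)*v(-2, -13) + Q(K - j, -27) = 33*14 + (-16 - 1*(-27) - 12*(-8 - 1*11))/(6*(-8 - 1*11)) = 462 + (-16 + 27 - 12*(-8 - 11))/(6*(-8 - 11)) = 462 + (⅙)*(-16 + 27 - 12*(-19))/(-19) = 462 + (⅙)*(-1/19)*(-16 + 27 + 228) = 462 + (⅙)*(-1/19)*239 = 462 - 239/114 = 52429/114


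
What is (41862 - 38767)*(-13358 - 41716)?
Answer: -170454030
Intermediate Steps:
(41862 - 38767)*(-13358 - 41716) = 3095*(-55074) = -170454030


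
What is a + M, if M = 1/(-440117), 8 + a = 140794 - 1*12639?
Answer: 56399673198/440117 ≈ 1.2815e+5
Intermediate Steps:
a = 128147 (a = -8 + (140794 - 1*12639) = -8 + (140794 - 12639) = -8 + 128155 = 128147)
M = -1/440117 ≈ -2.2721e-6
a + M = 128147 - 1/440117 = 56399673198/440117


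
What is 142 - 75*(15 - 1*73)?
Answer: 4492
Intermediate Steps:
142 - 75*(15 - 1*73) = 142 - 75*(15 - 73) = 142 - 75*(-58) = 142 + 4350 = 4492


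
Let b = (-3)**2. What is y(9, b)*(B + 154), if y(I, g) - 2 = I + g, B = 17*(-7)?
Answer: 700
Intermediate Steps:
B = -119
b = 9
y(I, g) = 2 + I + g (y(I, g) = 2 + (I + g) = 2 + I + g)
y(9, b)*(B + 154) = (2 + 9 + 9)*(-119 + 154) = 20*35 = 700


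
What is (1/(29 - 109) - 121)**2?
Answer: 93721761/6400 ≈ 14644.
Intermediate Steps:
(1/(29 - 109) - 121)**2 = (1/(-80) - 121)**2 = (-1/80 - 121)**2 = (-9681/80)**2 = 93721761/6400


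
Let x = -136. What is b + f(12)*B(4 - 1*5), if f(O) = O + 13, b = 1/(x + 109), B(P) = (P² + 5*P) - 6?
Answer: -6751/27 ≈ -250.04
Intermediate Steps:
B(P) = -6 + P² + 5*P
b = -1/27 (b = 1/(-136 + 109) = 1/(-27) = -1/27 ≈ -0.037037)
f(O) = 13 + O
b + f(12)*B(4 - 1*5) = -1/27 + (13 + 12)*(-6 + (4 - 1*5)² + 5*(4 - 1*5)) = -1/27 + 25*(-6 + (4 - 5)² + 5*(4 - 5)) = -1/27 + 25*(-6 + (-1)² + 5*(-1)) = -1/27 + 25*(-6 + 1 - 5) = -1/27 + 25*(-10) = -1/27 - 250 = -6751/27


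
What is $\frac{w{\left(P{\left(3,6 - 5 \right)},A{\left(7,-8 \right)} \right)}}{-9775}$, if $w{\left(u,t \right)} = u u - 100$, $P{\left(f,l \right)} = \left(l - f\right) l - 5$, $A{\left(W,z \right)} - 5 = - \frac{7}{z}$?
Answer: $\frac{3}{575} \approx 0.0052174$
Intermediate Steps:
$A{\left(W,z \right)} = 5 - \frac{7}{z}$
$P{\left(f,l \right)} = -5 + l \left(l - f\right)$ ($P{\left(f,l \right)} = l \left(l - f\right) - 5 = -5 + l \left(l - f\right)$)
$w{\left(u,t \right)} = -100 + u^{2}$ ($w{\left(u,t \right)} = u^{2} - 100 = -100 + u^{2}$)
$\frac{w{\left(P{\left(3,6 - 5 \right)},A{\left(7,-8 \right)} \right)}}{-9775} = \frac{-100 + \left(-5 + \left(6 - 5\right)^{2} - 3 \left(6 - 5\right)\right)^{2}}{-9775} = \left(-100 + \left(-5 + 1^{2} - 3 \cdot 1\right)^{2}\right) \left(- \frac{1}{9775}\right) = \left(-100 + \left(-5 + 1 - 3\right)^{2}\right) \left(- \frac{1}{9775}\right) = \left(-100 + \left(-7\right)^{2}\right) \left(- \frac{1}{9775}\right) = \left(-100 + 49\right) \left(- \frac{1}{9775}\right) = \left(-51\right) \left(- \frac{1}{9775}\right) = \frac{3}{575}$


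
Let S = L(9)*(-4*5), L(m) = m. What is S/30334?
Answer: -90/15167 ≈ -0.0059339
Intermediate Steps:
S = -180 (S = 9*(-4*5) = 9*(-20) = -180)
S/30334 = -180/30334 = -180*1/30334 = -90/15167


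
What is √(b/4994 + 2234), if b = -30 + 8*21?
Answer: √13929182399/2497 ≈ 47.266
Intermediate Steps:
b = 138 (b = -30 + 168 = 138)
√(b/4994 + 2234) = √(138/4994 + 2234) = √(138*(1/4994) + 2234) = √(69/2497 + 2234) = √(5578367/2497) = √13929182399/2497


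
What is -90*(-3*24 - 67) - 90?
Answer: 12420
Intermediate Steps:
-90*(-3*24 - 67) - 90 = -90*(-72 - 67) - 90 = -90*(-139) - 90 = 12510 - 90 = 12420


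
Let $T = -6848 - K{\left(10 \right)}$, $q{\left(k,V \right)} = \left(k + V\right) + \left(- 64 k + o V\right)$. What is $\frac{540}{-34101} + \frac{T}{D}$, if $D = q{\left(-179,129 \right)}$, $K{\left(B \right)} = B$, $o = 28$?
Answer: $- \frac{1493669}{3161289} \approx -0.47249$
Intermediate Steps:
$q{\left(k,V \right)} = - 63 k + 29 V$ ($q{\left(k,V \right)} = \left(k + V\right) + \left(- 64 k + 28 V\right) = \left(V + k\right) + \left(- 64 k + 28 V\right) = - 63 k + 29 V$)
$D = 15018$ ($D = \left(-63\right) \left(-179\right) + 29 \cdot 129 = 11277 + 3741 = 15018$)
$T = -6858$ ($T = -6848 - 10 = -6858$)
$\frac{540}{-34101} + \frac{T}{D} = \frac{540}{-34101} - \frac{6858}{15018} = 540 \left(- \frac{1}{34101}\right) - \frac{1143}{2503} = - \frac{20}{1263} - \frac{1143}{2503} = - \frac{1493669}{3161289}$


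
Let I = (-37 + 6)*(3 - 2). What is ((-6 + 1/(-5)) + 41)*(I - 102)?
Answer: -23142/5 ≈ -4628.4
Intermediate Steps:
I = -31 (I = -31*1 = -31)
((-6 + 1/(-5)) + 41)*(I - 102) = ((-6 + 1/(-5)) + 41)*(-31 - 102) = ((-6 - ⅕) + 41)*(-133) = (-31/5 + 41)*(-133) = (174/5)*(-133) = -23142/5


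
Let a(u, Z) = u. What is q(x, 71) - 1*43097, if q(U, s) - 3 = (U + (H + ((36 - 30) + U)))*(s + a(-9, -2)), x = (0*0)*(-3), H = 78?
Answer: -37886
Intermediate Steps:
x = 0 (x = 0*(-3) = 0)
q(U, s) = 3 + (-9 + s)*(84 + 2*U) (q(U, s) = 3 + (U + (78 + ((36 - 30) + U)))*(s - 9) = 3 + (U + (78 + (6 + U)))*(-9 + s) = 3 + (U + (84 + U))*(-9 + s) = 3 + (84 + 2*U)*(-9 + s) = 3 + (-9 + s)*(84 + 2*U))
q(x, 71) - 1*43097 = (-753 - 18*0 + 84*71 + 2*0*71) - 1*43097 = (-753 + 0 + 5964 + 0) - 43097 = 5211 - 43097 = -37886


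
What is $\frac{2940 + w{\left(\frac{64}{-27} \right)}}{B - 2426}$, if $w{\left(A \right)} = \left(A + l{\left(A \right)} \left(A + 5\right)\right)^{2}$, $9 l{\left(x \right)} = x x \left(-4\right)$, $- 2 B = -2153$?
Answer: $- \frac{189533472333368}{84697479884691} \approx -2.2378$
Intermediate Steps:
$B = \frac{2153}{2}$ ($B = \left(- \frac{1}{2}\right) \left(-2153\right) = \frac{2153}{2} \approx 1076.5$)
$l{\left(x \right)} = - \frac{4 x^{2}}{9}$ ($l{\left(x \right)} = \frac{x x \left(-4\right)}{9} = \frac{x^{2} \left(-4\right)}{9} = \frac{\left(-4\right) x^{2}}{9} = - \frac{4 x^{2}}{9}$)
$w{\left(A \right)} = \left(A - \frac{4 A^{2} \left(5 + A\right)}{9}\right)^{2}$ ($w{\left(A \right)} = \left(A + - \frac{4 A^{2}}{9} \left(A + 5\right)\right)^{2} = \left(A + - \frac{4 A^{2}}{9} \left(5 + A\right)\right)^{2} = \left(A - \frac{4 A^{2} \left(5 + A\right)}{9}\right)^{2}$)
$\frac{2940 + w{\left(\frac{64}{-27} \right)}}{B - 2426} = \frac{2940 + \frac{\left(\frac{64}{-27}\right)^{2} \left(9 - 20 \frac{64}{-27} - 4 \left(\frac{64}{-27}\right)^{2}\right)^{2}}{81}}{\frac{2153}{2} - 2426} = \frac{2940 + \frac{\left(64 \left(- \frac{1}{27}\right)\right)^{2} \left(9 - 20 \cdot 64 \left(- \frac{1}{27}\right) - 4 \left(64 \left(- \frac{1}{27}\right)\right)^{2}\right)^{2}}{81}}{- \frac{2699}{2}} = \left(2940 + \frac{\left(- \frac{64}{27}\right)^{2} \left(9 - - \frac{1280}{27} - 4 \left(- \frac{64}{27}\right)^{2}\right)^{2}}{81}\right) \left(- \frac{2}{2699}\right) = \left(2940 + \frac{1}{81} \cdot \frac{4096}{729} \left(9 + \frac{1280}{27} - \frac{16384}{729}\right)^{2}\right) \left(- \frac{2}{2699}\right) = \left(2940 + \frac{1}{81} \cdot \frac{4096}{729} \left(\frac{24737}{729}\right)^{2}\right) \left(- \frac{2}{2699}\right) = \left(2940 + \frac{1}{81} \cdot \frac{4096}{729} \cdot \frac{611919169}{531441}\right) \left(- \frac{2}{2699}\right) = \left(2940 + \frac{2506420916224}{31381059609}\right) \left(- \frac{2}{2699}\right) = \frac{94766736166684}{31381059609} \left(- \frac{2}{2699}\right) = - \frac{189533472333368}{84697479884691}$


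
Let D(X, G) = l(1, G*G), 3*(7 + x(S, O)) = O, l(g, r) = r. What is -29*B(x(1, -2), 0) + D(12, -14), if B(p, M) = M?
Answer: 196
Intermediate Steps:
x(S, O) = -7 + O/3
D(X, G) = G² (D(X, G) = G*G = G²)
-29*B(x(1, -2), 0) + D(12, -14) = -29*0 + (-14)² = 0 + 196 = 196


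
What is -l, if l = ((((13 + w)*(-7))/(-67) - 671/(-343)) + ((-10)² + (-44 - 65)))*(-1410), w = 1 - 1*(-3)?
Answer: -170687550/22981 ≈ -7427.3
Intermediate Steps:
w = 4 (w = 1 + 3 = 4)
l = 170687550/22981 (l = ((((13 + 4)*(-7))/(-67) - 671/(-343)) + ((-10)² + (-44 - 65)))*(-1410) = (((17*(-7))*(-1/67) - 671*(-1/343)) + (100 - 109))*(-1410) = ((-119*(-1/67) + 671/343) - 9)*(-1410) = ((119/67 + 671/343) - 9)*(-1410) = (85774/22981 - 9)*(-1410) = -121055/22981*(-1410) = 170687550/22981 ≈ 7427.3)
-l = -1*170687550/22981 = -170687550/22981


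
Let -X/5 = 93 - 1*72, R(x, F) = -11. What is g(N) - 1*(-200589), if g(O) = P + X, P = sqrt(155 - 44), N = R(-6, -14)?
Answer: 200484 + sqrt(111) ≈ 2.0049e+5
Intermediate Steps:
N = -11
P = sqrt(111) ≈ 10.536
X = -105 (X = -5*(93 - 1*72) = -5*(93 - 72) = -5*21 = -105)
g(O) = -105 + sqrt(111) (g(O) = sqrt(111) - 105 = -105 + sqrt(111))
g(N) - 1*(-200589) = (-105 + sqrt(111)) - 1*(-200589) = (-105 + sqrt(111)) + 200589 = 200484 + sqrt(111)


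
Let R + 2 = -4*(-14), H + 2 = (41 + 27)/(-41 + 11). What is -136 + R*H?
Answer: -1832/5 ≈ -366.40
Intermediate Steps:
H = -64/15 (H = -2 + (41 + 27)/(-41 + 11) = -2 + 68/(-30) = -2 + 68*(-1/30) = -2 - 34/15 = -64/15 ≈ -4.2667)
R = 54 (R = -2 - 4*(-14) = -2 + 56 = 54)
-136 + R*H = -136 + 54*(-64/15) = -136 - 1152/5 = -1832/5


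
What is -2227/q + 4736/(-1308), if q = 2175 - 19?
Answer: -3280933/705012 ≈ -4.6537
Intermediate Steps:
q = 2156
-2227/q + 4736/(-1308) = -2227/2156 + 4736/(-1308) = -2227*1/2156 + 4736*(-1/1308) = -2227/2156 - 1184/327 = -3280933/705012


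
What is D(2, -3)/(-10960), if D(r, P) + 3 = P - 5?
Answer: 11/10960 ≈ 0.0010036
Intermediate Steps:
D(r, P) = -8 + P (D(r, P) = -3 + (P - 5) = -3 + (-5 + P) = -8 + P)
D(2, -3)/(-10960) = (-8 - 3)/(-10960) = -1/10960*(-11) = 11/10960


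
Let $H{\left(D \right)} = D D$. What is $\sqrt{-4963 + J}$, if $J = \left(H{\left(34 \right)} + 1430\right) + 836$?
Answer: $i \sqrt{1541} \approx 39.256 i$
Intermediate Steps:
$H{\left(D \right)} = D^{2}$
$J = 3422$ ($J = \left(34^{2} + 1430\right) + 836 = \left(1156 + 1430\right) + 836 = 2586 + 836 = 3422$)
$\sqrt{-4963 + J} = \sqrt{-4963 + 3422} = \sqrt{-1541} = i \sqrt{1541}$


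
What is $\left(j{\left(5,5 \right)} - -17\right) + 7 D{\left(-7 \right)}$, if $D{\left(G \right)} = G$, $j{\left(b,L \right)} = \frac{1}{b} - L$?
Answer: $- \frac{184}{5} \approx -36.8$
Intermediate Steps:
$\left(j{\left(5,5 \right)} - -17\right) + 7 D{\left(-7 \right)} = \left(\left(\frac{1}{5} - 5\right) - -17\right) + 7 \left(-7\right) = \left(\left(\frac{1}{5} - 5\right) + 17\right) - 49 = \left(- \frac{24}{5} + 17\right) - 49 = \frac{61}{5} - 49 = - \frac{184}{5}$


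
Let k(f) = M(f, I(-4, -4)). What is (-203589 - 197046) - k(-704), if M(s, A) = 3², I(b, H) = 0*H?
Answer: -400644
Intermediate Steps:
I(b, H) = 0
M(s, A) = 9
k(f) = 9
(-203589 - 197046) - k(-704) = (-203589 - 197046) - 1*9 = -400635 - 9 = -400644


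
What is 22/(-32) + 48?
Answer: 757/16 ≈ 47.313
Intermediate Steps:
22/(-32) + 48 = 22*(-1/32) + 48 = -11/16 + 48 = 757/16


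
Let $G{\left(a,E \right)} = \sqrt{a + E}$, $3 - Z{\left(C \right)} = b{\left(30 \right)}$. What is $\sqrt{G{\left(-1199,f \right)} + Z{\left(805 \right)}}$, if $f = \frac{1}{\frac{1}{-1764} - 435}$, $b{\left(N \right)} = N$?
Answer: $\frac{\sqrt{-15897929677587 + 767341 i \sqrt{705987193716443}}}{767341} \approx 2.9077 + 5.9544 i$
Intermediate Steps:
$Z{\left(C \right)} = -27$ ($Z{\left(C \right)} = 3 - 30 = -27$)
$f = - \frac{1764}{767341}$ ($f = \frac{1}{- \frac{1}{1764} - 435} = \frac{1}{- \frac{767341}{1764}} = - \frac{1764}{767341} \approx -0.0022988$)
$G{\left(a,E \right)} = \sqrt{E + a}$
$\sqrt{G{\left(-1199,f \right)} + Z{\left(805 \right)}} = \sqrt{\sqrt{- \frac{1764}{767341} - 1199} - 27} = \sqrt{\sqrt{- \frac{920043623}{767341}} - 27} = \sqrt{\frac{i \sqrt{705987193716443}}{767341} - 27} = \sqrt{-27 + \frac{i \sqrt{705987193716443}}{767341}}$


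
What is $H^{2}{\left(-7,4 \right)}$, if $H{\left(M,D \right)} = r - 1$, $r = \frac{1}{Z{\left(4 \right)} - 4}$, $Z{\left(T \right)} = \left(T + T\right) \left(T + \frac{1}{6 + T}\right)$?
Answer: $\frac{19321}{20736} \approx 0.93176$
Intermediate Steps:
$Z{\left(T \right)} = 2 T \left(T + \frac{1}{6 + T}\right)$
$r = \frac{5}{144}$ ($r = \frac{1}{2 \cdot 4 \frac{1}{6 + 4} \left(1 + 4^{2} + 6 \cdot 4\right) - 4} = \frac{1}{2 \cdot 4 \cdot \frac{1}{10} \left(1 + 16 + 24\right) - 4} = \frac{1}{2 \cdot 4 \cdot \frac{1}{10} \cdot 41 - 4} = \frac{1}{\frac{164}{5} - 4} = \frac{1}{\frac{144}{5}} = \frac{5}{144} \approx 0.034722$)
$H{\left(M,D \right)} = - \frac{139}{144}$ ($H{\left(M,D \right)} = \frac{5}{144} - 1 = - \frac{139}{144}$)
$H^{2}{\left(-7,4 \right)} = \left(- \frac{139}{144}\right)^{2} = \frac{19321}{20736}$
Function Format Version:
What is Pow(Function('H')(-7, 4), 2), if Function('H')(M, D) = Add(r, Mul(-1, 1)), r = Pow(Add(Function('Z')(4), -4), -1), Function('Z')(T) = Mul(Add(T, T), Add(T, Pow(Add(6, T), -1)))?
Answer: Rational(19321, 20736) ≈ 0.93176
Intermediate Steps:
Function('Z')(T) = Mul(2, T, Add(T, Pow(Add(6, T), -1))) (Function('Z')(T) = Mul(Mul(2, T), Add(T, Pow(Add(6, T), -1))) = Mul(2, T, Add(T, Pow(Add(6, T), -1))))
r = Rational(5, 144) (r = Pow(Add(Mul(2, 4, Pow(Add(6, 4), -1), Add(1, Pow(4, 2), Mul(6, 4))), -4), -1) = Pow(Add(Mul(2, 4, Pow(10, -1), Add(1, 16, 24)), -4), -1) = Pow(Add(Mul(2, 4, Rational(1, 10), 41), -4), -1) = Pow(Add(Rational(164, 5), -4), -1) = Pow(Rational(144, 5), -1) = Rational(5, 144) ≈ 0.034722)
Function('H')(M, D) = Rational(-139, 144) (Function('H')(M, D) = Add(Rational(5, 144), Mul(-1, 1)) = Add(Rational(5, 144), -1) = Rational(-139, 144))
Pow(Function('H')(-7, 4), 2) = Pow(Rational(-139, 144), 2) = Rational(19321, 20736)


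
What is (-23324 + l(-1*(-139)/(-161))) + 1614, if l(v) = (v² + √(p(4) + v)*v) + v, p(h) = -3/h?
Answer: -562747968/25921 - 139*I*√167279/51842 ≈ -21710.0 - 1.0966*I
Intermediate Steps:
l(v) = v + v² + v*√(-¾ + v) (l(v) = (v² + √(-3/4 + v)*v) + v = (v² + √(-3*¼ + v)*v) + v = (v² + √(-¾ + v)*v) + v = (v² + v*√(-¾ + v)) + v = v + v² + v*√(-¾ + v))
(-23324 + l(-1*(-139)/(-161))) + 1614 = (-23324 + (-1*(-139)/(-161))*(2 + √(-3 + 4*(-1*(-139)/(-161))) + 2*(-1*(-139)/(-161)))/2) + 1614 = (-23324 + (139*(-1/161))*(2 + √(-3 + 4*(139*(-1/161))) + 2*(139*(-1/161)))/2) + 1614 = (-23324 + (½)*(-139/161)*(2 + √(-3 + 4*(-139/161)) + 2*(-139/161))) + 1614 = (-23324 + (½)*(-139/161)*(2 + √(-3 - 556/161) - 278/161)) + 1614 = (-23324 + (½)*(-139/161)*(2 + √(-1039/161) - 278/161)) + 1614 = (-23324 + (½)*(-139/161)*(2 + I*√167279/161 - 278/161)) + 1614 = (-23324 + (½)*(-139/161)*(44/161 + I*√167279/161)) + 1614 = (-23324 + (-3058/25921 - 139*I*√167279/51842)) + 1614 = (-604584462/25921 - 139*I*√167279/51842) + 1614 = -562747968/25921 - 139*I*√167279/51842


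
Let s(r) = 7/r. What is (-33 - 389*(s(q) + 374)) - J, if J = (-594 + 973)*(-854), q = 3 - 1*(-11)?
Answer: 355905/2 ≈ 1.7795e+5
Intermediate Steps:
q = 14 (q = 3 + 11 = 14)
J = -323666 (J = 379*(-854) = -323666)
(-33 - 389*(s(q) + 374)) - J = (-33 - 389*(7/14 + 374)) - 1*(-323666) = (-33 - 389*(7*(1/14) + 374)) + 323666 = (-33 - 389*(1/2 + 374)) + 323666 = (-33 - 389*749/2) + 323666 = (-33 - 291361/2) + 323666 = -291427/2 + 323666 = 355905/2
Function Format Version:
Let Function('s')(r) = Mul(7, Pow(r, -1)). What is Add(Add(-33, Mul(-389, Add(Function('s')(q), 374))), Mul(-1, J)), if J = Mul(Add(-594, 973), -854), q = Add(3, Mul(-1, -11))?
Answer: Rational(355905, 2) ≈ 1.7795e+5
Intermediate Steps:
q = 14 (q = Add(3, 11) = 14)
J = -323666 (J = Mul(379, -854) = -323666)
Add(Add(-33, Mul(-389, Add(Function('s')(q), 374))), Mul(-1, J)) = Add(Add(-33, Mul(-389, Add(Mul(7, Pow(14, -1)), 374))), Mul(-1, -323666)) = Add(Add(-33, Mul(-389, Add(Mul(7, Rational(1, 14)), 374))), 323666) = Add(Add(-33, Mul(-389, Add(Rational(1, 2), 374))), 323666) = Add(Add(-33, Mul(-389, Rational(749, 2))), 323666) = Add(Add(-33, Rational(-291361, 2)), 323666) = Add(Rational(-291427, 2), 323666) = Rational(355905, 2)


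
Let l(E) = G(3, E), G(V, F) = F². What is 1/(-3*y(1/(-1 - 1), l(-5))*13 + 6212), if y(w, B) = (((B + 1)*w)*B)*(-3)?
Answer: -1/31813 ≈ -3.1434e-5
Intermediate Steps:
l(E) = E²
y(w, B) = -3*B*w*(1 + B) (y(w, B) = (((1 + B)*w)*B)*(-3) = ((w*(1 + B))*B)*(-3) = (B*w*(1 + B))*(-3) = -3*B*w*(1 + B))
1/(-3*y(1/(-1 - 1), l(-5))*13 + 6212) = 1/(-(-9)*(-5)²*(1 + (-5)²)/(-1 - 1)*13 + 6212) = 1/(-(-9)*25*(1 + 25)/(-2)*13 + 6212) = 1/(-(-9)*25*(-1)*26/2*13 + 6212) = 1/(-3*975*13 + 6212) = 1/(-2925*13 + 6212) = 1/(-38025 + 6212) = 1/(-31813) = -1/31813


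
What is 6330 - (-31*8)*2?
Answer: 6826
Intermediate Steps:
6330 - (-31*8)*2 = 6330 - (-248)*2 = 6330 - 1*(-496) = 6330 + 496 = 6826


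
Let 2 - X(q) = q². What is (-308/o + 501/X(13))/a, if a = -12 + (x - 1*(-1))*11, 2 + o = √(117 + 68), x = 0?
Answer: 1159/181 + 308*√185/181 ≈ 29.548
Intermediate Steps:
o = -2 + √185 (o = -2 + √(117 + 68) = -2 + √185 ≈ 11.601)
X(q) = 2 - q²
a = -1 (a = -12 + (0 - 1*(-1))*11 = -12 + (0 + 1)*11 = -12 + 1*11 = -12 + 11 = -1)
(-308/o + 501/X(13))/a = (-308/(-2 + √185) + 501/(2 - 1*13²))/(-1) = (-308/(-2 + √185) + 501/(2 - 1*169))*(-1) = (-308/(-2 + √185) + 501/(2 - 169))*(-1) = (-308/(-2 + √185) + 501/(-167))*(-1) = (-308/(-2 + √185) + 501*(-1/167))*(-1) = (-308/(-2 + √185) - 3)*(-1) = (-3 - 308/(-2 + √185))*(-1) = 3 + 308/(-2 + √185)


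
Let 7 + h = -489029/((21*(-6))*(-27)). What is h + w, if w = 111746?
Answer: 379647049/3402 ≈ 1.1160e+5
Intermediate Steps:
h = -512843/3402 (h = -7 - 489029/((21*(-6))*(-27)) = -7 - 489029/((-126*(-27))) = -7 - 489029/3402 = -512843/3402 ≈ -150.75)
h + w = -512843/3402 + 111746 = 379647049/3402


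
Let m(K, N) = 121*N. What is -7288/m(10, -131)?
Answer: 7288/15851 ≈ 0.45978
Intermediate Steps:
-7288/m(10, -131) = -7288/(121*(-131)) = -7288/(-15851) = -7288*(-1/15851) = 7288/15851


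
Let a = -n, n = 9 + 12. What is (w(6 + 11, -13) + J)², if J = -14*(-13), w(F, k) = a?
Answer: 25921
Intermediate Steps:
n = 21
a = -21 (a = -1*21 = -21)
w(F, k) = -21
J = 182
(w(6 + 11, -13) + J)² = (-21 + 182)² = 161² = 25921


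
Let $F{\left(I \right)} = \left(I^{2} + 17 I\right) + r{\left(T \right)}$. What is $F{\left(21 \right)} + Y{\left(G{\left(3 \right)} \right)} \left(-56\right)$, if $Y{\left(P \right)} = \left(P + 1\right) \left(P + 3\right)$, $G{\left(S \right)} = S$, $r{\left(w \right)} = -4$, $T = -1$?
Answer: $-550$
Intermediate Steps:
$Y{\left(P \right)} = \left(1 + P\right) \left(3 + P\right)$
$F{\left(I \right)} = -4 + I^{2} + 17 I$ ($F{\left(I \right)} = \left(I^{2} + 17 I\right) - 4 = -4 + I^{2} + 17 I$)
$F{\left(21 \right)} + Y{\left(G{\left(3 \right)} \right)} \left(-56\right) = \left(-4 + 21^{2} + 17 \cdot 21\right) + \left(3 + 3^{2} + 4 \cdot 3\right) \left(-56\right) = \left(-4 + 441 + 357\right) + \left(3 + 9 + 12\right) \left(-56\right) = 794 + 24 \left(-56\right) = 794 - 1344 = -550$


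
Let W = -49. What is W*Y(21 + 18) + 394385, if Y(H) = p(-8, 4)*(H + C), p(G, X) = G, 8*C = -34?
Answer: 408007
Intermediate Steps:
C = -17/4 (C = (1/8)*(-34) = -17/4 ≈ -4.2500)
Y(H) = 34 - 8*H (Y(H) = -8*(H - 17/4) = -8*(-17/4 + H) = 34 - 8*H)
W*Y(21 + 18) + 394385 = -49*(34 - 8*(21 + 18)) + 394385 = -49*(34 - 8*39) + 394385 = -49*(34 - 312) + 394385 = -49*(-278) + 394385 = 13622 + 394385 = 408007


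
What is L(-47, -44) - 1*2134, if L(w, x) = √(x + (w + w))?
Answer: -2134 + I*√138 ≈ -2134.0 + 11.747*I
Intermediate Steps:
L(w, x) = √(x + 2*w)
L(-47, -44) - 1*2134 = √(-44 + 2*(-47)) - 1*2134 = √(-44 - 94) - 2134 = √(-138) - 2134 = I*√138 - 2134 = -2134 + I*√138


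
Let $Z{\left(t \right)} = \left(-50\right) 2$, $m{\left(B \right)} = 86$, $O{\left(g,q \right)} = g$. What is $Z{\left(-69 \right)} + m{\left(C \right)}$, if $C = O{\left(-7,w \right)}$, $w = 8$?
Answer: $-14$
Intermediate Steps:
$C = -7$
$Z{\left(t \right)} = -100$
$Z{\left(-69 \right)} + m{\left(C \right)} = -100 + 86 = -14$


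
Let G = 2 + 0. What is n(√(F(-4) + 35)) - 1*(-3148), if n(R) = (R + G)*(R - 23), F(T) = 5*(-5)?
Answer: 3112 - 21*√10 ≈ 3045.6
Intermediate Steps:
F(T) = -25
G = 2
n(R) = (-23 + R)*(2 + R) (n(R) = (R + 2)*(R - 23) = (2 + R)*(-23 + R) = (-23 + R)*(2 + R))
n(√(F(-4) + 35)) - 1*(-3148) = (-46 + (√(-25 + 35))² - 21*√(-25 + 35)) - 1*(-3148) = (-46 + (√10)² - 21*√10) + 3148 = (-46 + 10 - 21*√10) + 3148 = (-36 - 21*√10) + 3148 = 3112 - 21*√10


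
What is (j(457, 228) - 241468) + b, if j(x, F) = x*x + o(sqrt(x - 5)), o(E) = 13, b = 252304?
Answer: 219698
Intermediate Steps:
j(x, F) = 13 + x**2 (j(x, F) = x*x + 13 = x**2 + 13 = 13 + x**2)
(j(457, 228) - 241468) + b = ((13 + 457**2) - 241468) + 252304 = ((13 + 208849) - 241468) + 252304 = (208862 - 241468) + 252304 = -32606 + 252304 = 219698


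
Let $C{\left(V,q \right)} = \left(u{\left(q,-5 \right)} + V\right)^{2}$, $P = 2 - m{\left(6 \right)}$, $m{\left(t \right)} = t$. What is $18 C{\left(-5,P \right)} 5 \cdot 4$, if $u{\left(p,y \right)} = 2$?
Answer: $3240$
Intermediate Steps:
$P = -4$ ($P = 2 - 6 = -4$)
$C{\left(V,q \right)} = \left(2 + V\right)^{2}$
$18 C{\left(-5,P \right)} 5 \cdot 4 = 18 \left(2 - 5\right)^{2} \cdot 5 \cdot 4 = 18 \left(-3\right)^{2} \cdot 20 = 18 \cdot 9 \cdot 20 = 162 \cdot 20 = 3240$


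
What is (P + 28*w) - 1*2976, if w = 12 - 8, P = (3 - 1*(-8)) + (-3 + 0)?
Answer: -2856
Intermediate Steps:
P = 8 (P = (3 + 8) - 3 = 11 - 3 = 8)
w = 4
(P + 28*w) - 1*2976 = (8 + 28*4) - 1*2976 = (8 + 112) - 2976 = 120 - 2976 = -2856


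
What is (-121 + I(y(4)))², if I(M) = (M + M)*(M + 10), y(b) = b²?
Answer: 505521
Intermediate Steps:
I(M) = 2*M*(10 + M) (I(M) = (2*M)*(10 + M) = 2*M*(10 + M))
(-121 + I(y(4)))² = (-121 + 2*4²*(10 + 4²))² = (-121 + 2*16*(10 + 16))² = (-121 + 2*16*26)² = (-121 + 832)² = 711² = 505521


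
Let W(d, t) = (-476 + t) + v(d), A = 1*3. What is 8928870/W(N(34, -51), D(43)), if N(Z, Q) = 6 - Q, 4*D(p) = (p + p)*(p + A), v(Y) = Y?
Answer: 297629/19 ≈ 15665.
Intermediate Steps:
A = 3
D(p) = p*(3 + p)/2 (D(p) = ((p + p)*(p + 3))/4 = ((2*p)*(3 + p))/4 = (2*p*(3 + p))/4 = p*(3 + p)/2)
W(d, t) = -476 + d + t (W(d, t) = (-476 + t) + d = -476 + d + t)
8928870/W(N(34, -51), D(43)) = 8928870/(-476 + (6 - 1*(-51)) + (½)*43*(3 + 43)) = 8928870/(-476 + (6 + 51) + (½)*43*46) = 8928870/(-476 + 57 + 989) = 8928870/570 = 8928870*(1/570) = 297629/19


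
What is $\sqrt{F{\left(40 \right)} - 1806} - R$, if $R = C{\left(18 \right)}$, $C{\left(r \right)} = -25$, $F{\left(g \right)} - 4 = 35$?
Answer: $25 + i \sqrt{1767} \approx 25.0 + 42.036 i$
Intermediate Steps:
$F{\left(g \right)} = 39$ ($F{\left(g \right)} = 4 + 35 = 39$)
$R = -25$
$\sqrt{F{\left(40 \right)} - 1806} - R = \sqrt{39 - 1806} - -25 = \sqrt{-1767} + 25 = i \sqrt{1767} + 25 = 25 + i \sqrt{1767}$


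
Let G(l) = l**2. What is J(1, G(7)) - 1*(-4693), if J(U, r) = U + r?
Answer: 4743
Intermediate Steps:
J(1, G(7)) - 1*(-4693) = (1 + 7**2) - 1*(-4693) = (1 + 49) + 4693 = 50 + 4693 = 4743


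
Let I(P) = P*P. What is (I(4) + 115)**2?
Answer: 17161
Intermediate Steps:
I(P) = P**2
(I(4) + 115)**2 = (4**2 + 115)**2 = (16 + 115)**2 = 131**2 = 17161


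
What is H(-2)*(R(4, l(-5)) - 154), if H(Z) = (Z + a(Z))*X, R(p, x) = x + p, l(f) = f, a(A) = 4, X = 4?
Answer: -1240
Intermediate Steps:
R(p, x) = p + x
H(Z) = 16 + 4*Z (H(Z) = (Z + 4)*4 = (4 + Z)*4 = 16 + 4*Z)
H(-2)*(R(4, l(-5)) - 154) = (16 + 4*(-2))*((4 - 5) - 154) = (16 - 8)*(-1 - 154) = 8*(-155) = -1240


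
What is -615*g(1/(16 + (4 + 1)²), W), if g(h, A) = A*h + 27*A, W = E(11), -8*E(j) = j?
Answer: 45705/2 ≈ 22853.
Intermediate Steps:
E(j) = -j/8
W = -11/8 (W = -⅛*11 = -11/8 ≈ -1.3750)
g(h, A) = 27*A + A*h
-615*g(1/(16 + (4 + 1)²), W) = -(-6765)*(27 + 1/(16 + (4 + 1)²))/8 = -(-6765)*(27 + 1/(16 + 5²))/8 = -(-6765)*(27 + 1/(16 + 25))/8 = -(-6765)*(27 + 1/41)/8 = -(-6765)*1108/(8*41) = -615*(-3047/82) = 45705/2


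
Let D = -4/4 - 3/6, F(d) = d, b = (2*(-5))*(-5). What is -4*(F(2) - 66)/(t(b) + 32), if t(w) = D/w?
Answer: 25600/3197 ≈ 8.0075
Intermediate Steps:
b = 50 (b = -10*(-5) = 50)
D = -3/2 (D = -4*¼ - 3*⅙ = -1 - ½ = -3/2 ≈ -1.5000)
t(w) = -3/(2*w)
-4*(F(2) - 66)/(t(b) + 32) = -4*(2 - 66)/(-3/2/50 + 32) = -(-256)/(-3/2*1/50 + 32) = -(-256)/(-3/100 + 32) = -(-256)/3197/100 = -(-256)*100/3197 = -4*(-6400/3197) = 25600/3197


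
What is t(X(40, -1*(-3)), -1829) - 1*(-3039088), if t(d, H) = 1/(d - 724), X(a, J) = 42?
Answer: 2072658015/682 ≈ 3.0391e+6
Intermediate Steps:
t(d, H) = 1/(-724 + d)
t(X(40, -1*(-3)), -1829) - 1*(-3039088) = 1/(-724 + 42) - 1*(-3039088) = 1/(-682) + 3039088 = -1/682 + 3039088 = 2072658015/682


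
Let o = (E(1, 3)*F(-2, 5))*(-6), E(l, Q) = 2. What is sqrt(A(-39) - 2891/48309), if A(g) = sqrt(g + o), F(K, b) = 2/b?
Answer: sqrt(-3491532975 + 11668797405*I*sqrt(1095))/241545 ≈ 1.8109 + 1.8273*I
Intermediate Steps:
o = -24/5 (o = (2*(2/5))*(-6) = (4/5)*(-6) = -24/5 ≈ -4.8000)
A(g) = sqrt(-24/5 + g) (A(g) = sqrt(g - 24/5) = sqrt(-24/5 + g))
sqrt(A(-39) - 2891/48309) = sqrt(sqrt(-120 + 25*(-39))/5 - 2891/48309) = sqrt(sqrt(-120 - 975)/5 - 2891*1/48309) = sqrt(sqrt(-1095)/5 - 2891/48309) = sqrt((I*sqrt(1095))/5 - 2891/48309) = sqrt(I*sqrt(1095)/5 - 2891/48309) = sqrt(-2891/48309 + I*sqrt(1095)/5)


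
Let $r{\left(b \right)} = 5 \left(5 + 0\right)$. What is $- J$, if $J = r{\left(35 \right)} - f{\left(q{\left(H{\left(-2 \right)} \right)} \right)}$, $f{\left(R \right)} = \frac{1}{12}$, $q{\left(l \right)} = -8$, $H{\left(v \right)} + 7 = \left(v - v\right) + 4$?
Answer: $- \frac{299}{12} \approx -24.917$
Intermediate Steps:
$r{\left(b \right)} = 25$ ($r{\left(b \right)} = 5 \cdot 5 = 25$)
$H{\left(v \right)} = -3$ ($H{\left(v \right)} = -7 + \left(\left(v - v\right) + 4\right) = -7 + \left(0 + 4\right) = -7 + 4 = -3$)
$f{\left(R \right)} = \frac{1}{12}$
$J = \frac{299}{12}$ ($J = 25 - \frac{1}{12} = \frac{299}{12} \approx 24.917$)
$- J = \left(-1\right) \frac{299}{12} = - \frac{299}{12}$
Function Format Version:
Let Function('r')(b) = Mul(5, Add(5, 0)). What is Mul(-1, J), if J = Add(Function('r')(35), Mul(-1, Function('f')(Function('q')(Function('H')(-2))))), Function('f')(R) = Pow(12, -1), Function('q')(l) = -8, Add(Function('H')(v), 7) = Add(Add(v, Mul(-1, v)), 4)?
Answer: Rational(-299, 12) ≈ -24.917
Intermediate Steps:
Function('r')(b) = 25 (Function('r')(b) = Mul(5, 5) = 25)
Function('H')(v) = -3 (Function('H')(v) = Add(-7, Add(Add(v, Mul(-1, v)), 4)) = Add(-7, Add(0, 4)) = Add(-7, 4) = -3)
Function('f')(R) = Rational(1, 12)
J = Rational(299, 12) (J = Add(25, Mul(-1, Rational(1, 12))) = Add(25, Rational(-1, 12)) = Rational(299, 12) ≈ 24.917)
Mul(-1, J) = Mul(-1, Rational(299, 12)) = Rational(-299, 12)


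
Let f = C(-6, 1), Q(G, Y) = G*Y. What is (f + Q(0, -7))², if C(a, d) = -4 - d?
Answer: 25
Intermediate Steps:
f = -5 (f = -4 - 1*1 = -4 - 1 = -5)
(f + Q(0, -7))² = (-5 + 0*(-7))² = (-5 + 0)² = (-5)² = 25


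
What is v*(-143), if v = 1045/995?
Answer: -29887/199 ≈ -150.19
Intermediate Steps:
v = 209/199 (v = 1045*(1/995) = 209/199 ≈ 1.0503)
v*(-143) = (209/199)*(-143) = -29887/199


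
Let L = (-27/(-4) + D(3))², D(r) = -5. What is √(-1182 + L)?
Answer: I*√18863/4 ≈ 34.336*I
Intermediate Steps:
L = 49/16 (L = (-27/(-4) - 5)² = (-27*(-¼) - 5)² = (27/4 - 5)² = (7/4)² = 49/16 ≈ 3.0625)
√(-1182 + L) = √(-1182 + 49/16) = √(-18863/16) = I*√18863/4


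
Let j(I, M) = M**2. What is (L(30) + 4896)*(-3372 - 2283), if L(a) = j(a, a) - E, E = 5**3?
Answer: -32069505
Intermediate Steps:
E = 125
L(a) = -125 + a**2 (L(a) = a**2 - 1*125 = a**2 - 125 = -125 + a**2)
(L(30) + 4896)*(-3372 - 2283) = ((-125 + 30**2) + 4896)*(-3372 - 2283) = ((-125 + 900) + 4896)*(-5655) = (775 + 4896)*(-5655) = 5671*(-5655) = -32069505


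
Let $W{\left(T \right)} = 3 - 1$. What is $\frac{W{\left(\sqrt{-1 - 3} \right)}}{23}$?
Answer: $\frac{2}{23} \approx 0.086957$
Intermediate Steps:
$W{\left(T \right)} = 2$
$\frac{W{\left(\sqrt{-1 - 3} \right)}}{23} = \frac{2}{23}$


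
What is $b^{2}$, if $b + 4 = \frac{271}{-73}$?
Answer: $\frac{316969}{5329} \approx 59.48$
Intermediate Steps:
$b = - \frac{563}{73}$ ($b = -4 + \frac{271}{-73} = -4 + 271 \left(- \frac{1}{73}\right) = -4 - \frac{271}{73} = - \frac{563}{73} \approx -7.7123$)
$b^{2} = \left(- \frac{563}{73}\right)^{2} = \frac{316969}{5329}$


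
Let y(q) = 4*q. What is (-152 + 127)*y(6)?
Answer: -600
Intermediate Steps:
(-152 + 127)*y(6) = (-152 + 127)*(4*6) = -25*24 = -600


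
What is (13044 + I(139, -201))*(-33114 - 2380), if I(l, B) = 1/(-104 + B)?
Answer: -141210003986/305 ≈ -4.6298e+8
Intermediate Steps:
(13044 + I(139, -201))*(-33114 - 2380) = (13044 + 1/(-104 - 201))*(-33114 - 2380) = (13044 + 1/(-305))*(-35494) = (13044 - 1/305)*(-35494) = (3978419/305)*(-35494) = -141210003986/305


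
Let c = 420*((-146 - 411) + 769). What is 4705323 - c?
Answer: 4616283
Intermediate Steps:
c = 89040 (c = 420*(-557 + 769) = 420*212 = 89040)
4705323 - c = 4705323 - 1*89040 = 4705323 - 89040 = 4616283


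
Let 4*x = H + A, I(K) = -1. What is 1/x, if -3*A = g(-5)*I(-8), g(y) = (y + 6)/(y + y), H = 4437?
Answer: 120/133109 ≈ 0.00090152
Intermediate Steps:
g(y) = (6 + y)/(2*y) (g(y) = (6 + y)/((2*y)) = (6 + y)*(1/(2*y)) = (6 + y)/(2*y))
A = -1/30 (A = -(1/2)*(6 - 5)/(-5)*(-1)/3 = -(1/2)*(-1/5)*1*(-1)/3 = -(-1)*(-1)/30 = -1/3*1/10 = -1/30 ≈ -0.033333)
x = 133109/120 (x = (4437 - 1/30)/4 = (1/4)*(133109/30) = 133109/120 ≈ 1109.2)
1/x = 1/(133109/120) = 120/133109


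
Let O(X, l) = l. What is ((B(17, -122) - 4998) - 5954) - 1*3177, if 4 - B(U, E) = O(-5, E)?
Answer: -14003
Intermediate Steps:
B(U, E) = 4 - E
((B(17, -122) - 4998) - 5954) - 1*3177 = (((4 - 1*(-122)) - 4998) - 5954) - 1*3177 = (((4 + 122) - 4998) - 5954) - 3177 = ((126 - 4998) - 5954) - 3177 = (-4872 - 5954) - 3177 = -10826 - 3177 = -14003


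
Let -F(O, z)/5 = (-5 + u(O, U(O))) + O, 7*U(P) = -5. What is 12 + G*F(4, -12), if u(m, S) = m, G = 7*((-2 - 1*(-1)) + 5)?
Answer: -408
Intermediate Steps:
U(P) = -5/7 (U(P) = (⅐)*(-5) = -5/7)
G = 28 (G = 7*((-2 + 1) + 5) = 7*(-1 + 5) = 7*4 = 28)
F(O, z) = 25 - 10*O (F(O, z) = -5*((-5 + O) + O) = -5*(-5 + 2*O) = 25 - 10*O)
12 + G*F(4, -12) = 12 + 28*(25 - 10*4) = 12 + 28*(25 - 40) = 12 + 28*(-15) = 12 - 420 = -408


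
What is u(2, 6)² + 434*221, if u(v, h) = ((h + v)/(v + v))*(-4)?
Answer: 95978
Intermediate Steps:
u(v, h) = -2*(h + v)/v (u(v, h) = ((h + v)/((2*v)))*(-4) = ((h + v)*(1/(2*v)))*(-4) = ((h + v)/(2*v))*(-4) = -2*(h + v)/v)
u(2, 6)² + 434*221 = (-2 - 2*6/2)² + 434*221 = (-2 - 2*6*½)² + 95914 = (-2 - 6)² + 95914 = (-8)² + 95914 = 64 + 95914 = 95978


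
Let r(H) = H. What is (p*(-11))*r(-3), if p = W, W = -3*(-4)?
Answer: 396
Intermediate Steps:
W = 12
p = 12
(p*(-11))*r(-3) = (12*(-11))*(-3) = -132*(-3) = 396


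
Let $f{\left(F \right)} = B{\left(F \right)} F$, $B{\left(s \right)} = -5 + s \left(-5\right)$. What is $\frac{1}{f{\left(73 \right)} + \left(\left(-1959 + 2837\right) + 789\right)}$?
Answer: $- \frac{1}{25343} \approx -3.9459 \cdot 10^{-5}$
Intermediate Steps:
$B{\left(s \right)} = -5 - 5 s$
$f{\left(F \right)} = F \left(-5 - 5 F\right)$ ($f{\left(F \right)} = \left(-5 - 5 F\right) F = F \left(-5 - 5 F\right)$)
$\frac{1}{f{\left(73 \right)} + \left(\left(-1959 + 2837\right) + 789\right)} = \frac{1}{\left(-5\right) 73 \left(1 + 73\right) + \left(\left(-1959 + 2837\right) + 789\right)} = \frac{1}{\left(-5\right) 73 \cdot 74 + \left(878 + 789\right)} = \frac{1}{-27010 + 1667} = \frac{1}{-25343} = - \frac{1}{25343}$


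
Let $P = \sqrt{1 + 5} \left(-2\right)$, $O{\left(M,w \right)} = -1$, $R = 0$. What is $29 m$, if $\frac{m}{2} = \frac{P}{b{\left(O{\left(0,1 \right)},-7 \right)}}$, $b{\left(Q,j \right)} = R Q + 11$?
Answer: $- \frac{116 \sqrt{6}}{11} \approx -25.831$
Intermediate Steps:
$b{\left(Q,j \right)} = 11$ ($b{\left(Q,j \right)} = 0 Q + 11 = 0 + 11 = 11$)
$P = - 2 \sqrt{6}$ ($P = \sqrt{6} \left(-2\right) = - 2 \sqrt{6} \approx -4.899$)
$m = - \frac{4 \sqrt{6}}{11}$ ($m = 2 \frac{\left(-2\right) \sqrt{6}}{11} = 2 - 2 \sqrt{6} \cdot \frac{1}{11} = 2 \left(- \frac{2 \sqrt{6}}{11}\right) = - \frac{4 \sqrt{6}}{11} \approx -0.89072$)
$29 m = 29 \left(- \frac{4 \sqrt{6}}{11}\right) = - \frac{116 \sqrt{6}}{11}$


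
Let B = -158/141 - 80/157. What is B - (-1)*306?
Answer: 6737836/22137 ≈ 304.37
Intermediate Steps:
B = -36086/22137 (B = -158*1/141 - 80*1/157 = -158/141 - 80/157 = -36086/22137 ≈ -1.6301)
B - (-1)*306 = -36086/22137 - (-1)*306 = -36086/22137 - 1*(-306) = -36086/22137 + 306 = 6737836/22137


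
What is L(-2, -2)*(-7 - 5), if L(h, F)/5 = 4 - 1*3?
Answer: -60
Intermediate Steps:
L(h, F) = 5 (L(h, F) = 5*(4 - 1*3) = 5*(4 - 3) = 5*1 = 5)
L(-2, -2)*(-7 - 5) = 5*(-7 - 5) = 5*(-12) = -60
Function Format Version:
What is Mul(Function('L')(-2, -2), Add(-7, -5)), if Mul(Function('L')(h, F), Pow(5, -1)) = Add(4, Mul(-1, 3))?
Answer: -60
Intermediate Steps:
Function('L')(h, F) = 5 (Function('L')(h, F) = Mul(5, Add(4, Mul(-1, 3))) = Mul(5, Add(4, -3)) = Mul(5, 1) = 5)
Mul(Function('L')(-2, -2), Add(-7, -5)) = Mul(5, Add(-7, -5)) = Mul(5, -12) = -60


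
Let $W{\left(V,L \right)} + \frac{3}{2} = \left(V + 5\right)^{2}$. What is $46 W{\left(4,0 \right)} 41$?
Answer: $149937$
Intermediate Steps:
$W{\left(V,L \right)} = - \frac{3}{2} + \left(5 + V\right)^{2}$ ($W{\left(V,L \right)} = - \frac{3}{2} + \left(V + 5\right)^{2} = - \frac{3}{2} + \left(5 + V\right)^{2}$)
$46 W{\left(4,0 \right)} 41 = 46 \left(- \frac{3}{2} + \left(5 + 4\right)^{2}\right) 41 = 46 \left(- \frac{3}{2} + 9^{2}\right) 41 = 46 \left(- \frac{3}{2} + 81\right) 41 = 46 \cdot \frac{159}{2} \cdot 41 = 3657 \cdot 41 = 149937$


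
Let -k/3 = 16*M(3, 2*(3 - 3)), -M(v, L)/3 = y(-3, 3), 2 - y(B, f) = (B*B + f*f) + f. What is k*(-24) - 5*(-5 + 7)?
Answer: 65654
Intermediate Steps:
y(B, f) = 2 - f - B² - f² (y(B, f) = 2 - ((B*B + f*f) + f) = 2 - ((B² + f²) + f) = 2 - (f + B² + f²) = 2 + (-f - B² - f²) = 2 - f - B² - f²)
M(v, L) = 57 (M(v, L) = -3*(2 - 1*3 - 1*(-3)² - 1*3²) = -3*(2 - 3 - 1*9 - 1*9) = -3*(2 - 3 - 9 - 9) = -3*(-19) = 57)
k = -2736 (k = -48*57 = -3*912 = -2736)
k*(-24) - 5*(-5 + 7) = -2736*(-24) - 5*(-5 + 7) = 65664 - 5*2 = 65664 - 10 = 65654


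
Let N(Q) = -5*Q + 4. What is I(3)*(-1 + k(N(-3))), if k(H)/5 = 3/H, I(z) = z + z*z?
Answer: -48/19 ≈ -2.5263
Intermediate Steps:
I(z) = z + z²
N(Q) = 4 - 5*Q
k(H) = 15/H (k(H) = 5*(3/H) = 15/H)
I(3)*(-1 + k(N(-3))) = (3*(1 + 3))*(-1 + 15/(4 - 5*(-3))) = (3*4)*(-1 + 15/(4 + 15)) = 12*(-1 + 15/19) = 12*(-4/19) = -48/19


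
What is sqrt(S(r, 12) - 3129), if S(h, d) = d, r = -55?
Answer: I*sqrt(3117) ≈ 55.83*I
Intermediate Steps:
sqrt(S(r, 12) - 3129) = sqrt(12 - 3129) = sqrt(-3117) = I*sqrt(3117)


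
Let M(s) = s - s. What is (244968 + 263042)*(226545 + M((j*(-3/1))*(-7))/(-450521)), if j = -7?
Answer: 115087125450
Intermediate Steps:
M(s) = 0
(244968 + 263042)*(226545 + M((j*(-3/1))*(-7))/(-450521)) = (244968 + 263042)*(226545 + 0/(-450521)) = 508010*(226545 + 0*(-1/450521)) = 508010*(226545 + 0) = 508010*226545 = 115087125450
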